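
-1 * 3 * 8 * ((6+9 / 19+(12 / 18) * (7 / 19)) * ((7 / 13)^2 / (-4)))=37534 / 3211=11.69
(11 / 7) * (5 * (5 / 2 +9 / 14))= 24.69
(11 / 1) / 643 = 11 / 643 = 0.02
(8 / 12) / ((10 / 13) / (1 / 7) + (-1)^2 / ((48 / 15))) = 416 / 3555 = 0.12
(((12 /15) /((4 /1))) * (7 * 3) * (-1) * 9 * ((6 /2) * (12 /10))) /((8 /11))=-18711 /100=-187.11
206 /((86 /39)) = 4017 /43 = 93.42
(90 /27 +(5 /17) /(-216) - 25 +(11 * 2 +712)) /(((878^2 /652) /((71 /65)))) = 30271299359 /45998648280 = 0.66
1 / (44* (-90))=-1 / 3960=-0.00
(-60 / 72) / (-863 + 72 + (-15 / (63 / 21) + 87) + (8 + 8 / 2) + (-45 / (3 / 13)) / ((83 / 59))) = 415 / 416136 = 0.00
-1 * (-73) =73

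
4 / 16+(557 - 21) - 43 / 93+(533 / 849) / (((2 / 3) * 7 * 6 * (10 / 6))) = 987122417 / 1842330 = 535.80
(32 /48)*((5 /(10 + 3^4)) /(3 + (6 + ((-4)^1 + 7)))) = 5 /1638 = 0.00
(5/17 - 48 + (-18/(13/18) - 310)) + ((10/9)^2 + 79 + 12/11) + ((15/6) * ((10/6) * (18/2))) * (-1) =-133428265/393822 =-338.80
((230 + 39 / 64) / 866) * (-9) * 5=-664155 / 55424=-11.98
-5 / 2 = -2.50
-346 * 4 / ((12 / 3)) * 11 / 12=-1903 / 6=-317.17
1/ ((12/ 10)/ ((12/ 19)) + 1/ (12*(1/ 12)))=10/ 29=0.34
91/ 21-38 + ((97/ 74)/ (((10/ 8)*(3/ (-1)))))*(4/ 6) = -56443/ 1665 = -33.90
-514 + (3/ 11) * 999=-2657/ 11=-241.55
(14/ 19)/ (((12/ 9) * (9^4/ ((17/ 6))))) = 119/ 498636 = 0.00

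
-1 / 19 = -0.05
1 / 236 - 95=-22419 / 236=-95.00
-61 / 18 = -3.39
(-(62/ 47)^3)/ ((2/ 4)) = -476656/ 103823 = -4.59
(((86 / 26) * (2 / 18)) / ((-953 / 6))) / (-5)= 86 / 185835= 0.00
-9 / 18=-1 / 2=-0.50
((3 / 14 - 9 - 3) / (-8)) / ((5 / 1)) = 33 / 112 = 0.29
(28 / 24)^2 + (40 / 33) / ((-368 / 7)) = 12187 / 9108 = 1.34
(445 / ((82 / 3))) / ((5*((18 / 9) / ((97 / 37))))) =25899 / 6068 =4.27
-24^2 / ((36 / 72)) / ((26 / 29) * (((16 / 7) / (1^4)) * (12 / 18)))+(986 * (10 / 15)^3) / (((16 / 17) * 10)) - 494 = -4584727 / 3510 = -1306.19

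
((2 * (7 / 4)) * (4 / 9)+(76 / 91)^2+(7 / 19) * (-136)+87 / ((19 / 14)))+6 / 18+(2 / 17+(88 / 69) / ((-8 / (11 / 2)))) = 922437211 / 58281678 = 15.83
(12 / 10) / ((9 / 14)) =28 / 15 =1.87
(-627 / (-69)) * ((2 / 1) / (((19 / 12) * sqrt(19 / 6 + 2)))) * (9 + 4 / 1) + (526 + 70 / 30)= 3432 * sqrt(186) / 713 + 1585 / 3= 593.98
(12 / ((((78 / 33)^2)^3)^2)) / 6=3138428376721 / 47714478330841088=0.00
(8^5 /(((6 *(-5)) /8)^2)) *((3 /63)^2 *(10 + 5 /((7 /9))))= 12058624 /138915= 86.81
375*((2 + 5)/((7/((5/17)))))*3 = 5625/17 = 330.88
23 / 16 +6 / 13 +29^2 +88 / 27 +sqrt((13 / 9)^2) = 4760137 / 5616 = 847.60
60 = 60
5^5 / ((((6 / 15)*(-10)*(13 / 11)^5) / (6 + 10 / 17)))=-2232.57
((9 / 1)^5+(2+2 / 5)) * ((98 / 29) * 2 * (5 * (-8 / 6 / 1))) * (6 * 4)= -1851851904 / 29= -63856962.21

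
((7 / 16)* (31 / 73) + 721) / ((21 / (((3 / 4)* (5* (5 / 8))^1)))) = 3008375 / 37376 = 80.49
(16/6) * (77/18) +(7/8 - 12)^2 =233579/1728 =135.17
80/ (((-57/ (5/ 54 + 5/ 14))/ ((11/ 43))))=-74800/ 463239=-0.16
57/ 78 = 19/ 26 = 0.73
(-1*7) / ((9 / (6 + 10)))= -12.44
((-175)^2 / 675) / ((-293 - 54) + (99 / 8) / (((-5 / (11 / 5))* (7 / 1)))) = -1715000 / 13146003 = -0.13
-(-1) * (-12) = -12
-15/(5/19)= -57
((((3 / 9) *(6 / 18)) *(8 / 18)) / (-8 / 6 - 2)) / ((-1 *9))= 2 / 1215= 0.00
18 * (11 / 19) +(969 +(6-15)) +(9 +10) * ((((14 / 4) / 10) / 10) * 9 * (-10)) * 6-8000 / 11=-242339 / 2090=-115.95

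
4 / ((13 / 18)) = 72 / 13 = 5.54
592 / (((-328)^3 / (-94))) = 1739 / 1102736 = 0.00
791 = 791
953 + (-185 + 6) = 774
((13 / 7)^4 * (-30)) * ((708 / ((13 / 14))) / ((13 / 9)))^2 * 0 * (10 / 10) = 0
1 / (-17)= -1 / 17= -0.06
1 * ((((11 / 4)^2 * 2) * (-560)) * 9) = -76230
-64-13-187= -264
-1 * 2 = -2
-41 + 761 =720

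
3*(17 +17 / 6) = 119 / 2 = 59.50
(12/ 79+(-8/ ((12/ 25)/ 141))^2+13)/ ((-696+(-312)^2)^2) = 436278539/ 737926036416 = 0.00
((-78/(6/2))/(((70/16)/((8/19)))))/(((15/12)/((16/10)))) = -53248/16625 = -3.20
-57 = -57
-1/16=-0.06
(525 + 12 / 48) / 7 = 2101 / 28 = 75.04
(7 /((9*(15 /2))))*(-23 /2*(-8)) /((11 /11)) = 1288 /135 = 9.54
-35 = -35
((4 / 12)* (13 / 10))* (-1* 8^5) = -14199.47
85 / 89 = 0.96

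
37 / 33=1.12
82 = 82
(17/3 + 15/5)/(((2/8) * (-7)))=-104/21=-4.95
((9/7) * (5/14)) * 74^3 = 9117540/49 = 186072.24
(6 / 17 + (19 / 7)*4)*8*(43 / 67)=458896 / 7973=57.56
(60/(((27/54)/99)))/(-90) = -132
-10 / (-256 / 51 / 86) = 10965 / 64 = 171.33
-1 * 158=-158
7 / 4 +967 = 3875 / 4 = 968.75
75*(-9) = -675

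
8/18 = 4/9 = 0.44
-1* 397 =-397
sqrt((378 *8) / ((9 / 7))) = 28 *sqrt(3) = 48.50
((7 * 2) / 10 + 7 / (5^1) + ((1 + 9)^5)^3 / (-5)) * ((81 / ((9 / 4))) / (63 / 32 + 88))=-80027787426188.53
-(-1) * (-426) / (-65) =426 / 65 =6.55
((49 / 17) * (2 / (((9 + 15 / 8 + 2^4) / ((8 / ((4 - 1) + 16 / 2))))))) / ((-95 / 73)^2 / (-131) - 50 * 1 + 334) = 4378476928 / 7970685113655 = 0.00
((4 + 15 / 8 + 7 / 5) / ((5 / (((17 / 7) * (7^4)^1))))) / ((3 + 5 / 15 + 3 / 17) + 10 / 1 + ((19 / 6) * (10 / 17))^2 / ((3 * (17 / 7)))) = 225085002471 / 371052800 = 606.61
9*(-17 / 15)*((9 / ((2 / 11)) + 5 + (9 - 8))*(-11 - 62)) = 413253 / 10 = 41325.30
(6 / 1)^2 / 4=9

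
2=2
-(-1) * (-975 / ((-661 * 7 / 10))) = 9750 / 4627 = 2.11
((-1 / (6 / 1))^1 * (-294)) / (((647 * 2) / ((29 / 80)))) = 1421 / 103520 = 0.01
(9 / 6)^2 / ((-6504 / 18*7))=-27 / 30352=-0.00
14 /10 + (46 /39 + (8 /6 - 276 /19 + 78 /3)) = 57007 /3705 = 15.39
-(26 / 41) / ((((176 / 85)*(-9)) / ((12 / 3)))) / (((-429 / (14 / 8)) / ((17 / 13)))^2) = 1203685 / 310761326304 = 0.00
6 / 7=0.86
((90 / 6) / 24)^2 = 25 / 64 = 0.39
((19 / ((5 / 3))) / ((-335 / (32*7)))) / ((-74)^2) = -3192 / 2293075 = -0.00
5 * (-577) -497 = -3382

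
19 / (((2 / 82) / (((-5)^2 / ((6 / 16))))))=155800 / 3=51933.33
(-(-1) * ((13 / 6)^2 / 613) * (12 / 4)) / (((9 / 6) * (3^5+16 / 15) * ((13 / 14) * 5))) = 13 / 961797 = 0.00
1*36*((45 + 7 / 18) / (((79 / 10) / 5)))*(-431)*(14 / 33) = -492977800 / 2607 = -189097.74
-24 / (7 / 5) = -120 / 7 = -17.14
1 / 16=0.06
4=4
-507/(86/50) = -12675/43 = -294.77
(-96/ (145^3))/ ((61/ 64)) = -0.00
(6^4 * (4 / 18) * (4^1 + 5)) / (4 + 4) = 324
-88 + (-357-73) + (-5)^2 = -493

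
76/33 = 2.30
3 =3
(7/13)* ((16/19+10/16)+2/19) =1673/1976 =0.85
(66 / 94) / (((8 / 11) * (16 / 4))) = 363 / 1504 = 0.24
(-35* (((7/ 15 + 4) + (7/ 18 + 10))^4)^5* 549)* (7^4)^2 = -820050014032469704527378615415876476044394028382752547789704849640959627/ 27017034353459841780000000000000000000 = -30353072928134056085220670000000000.00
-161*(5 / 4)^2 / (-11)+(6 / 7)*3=31343 / 1232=25.44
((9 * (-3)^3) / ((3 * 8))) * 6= -243 / 4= -60.75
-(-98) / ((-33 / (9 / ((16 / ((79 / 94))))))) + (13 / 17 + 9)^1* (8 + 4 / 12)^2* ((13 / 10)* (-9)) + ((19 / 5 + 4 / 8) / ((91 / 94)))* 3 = -506874353243 / 63983920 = -7921.90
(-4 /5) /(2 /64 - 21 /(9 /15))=0.02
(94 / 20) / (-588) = -47 / 5880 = -0.01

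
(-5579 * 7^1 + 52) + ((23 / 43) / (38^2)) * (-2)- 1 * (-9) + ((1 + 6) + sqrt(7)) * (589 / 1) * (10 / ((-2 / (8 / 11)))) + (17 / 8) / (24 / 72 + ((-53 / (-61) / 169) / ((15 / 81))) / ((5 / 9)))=-104558868926225 / 1937022032- 23560 * sqrt(7) / 11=-59645.90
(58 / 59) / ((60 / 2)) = 29 / 885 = 0.03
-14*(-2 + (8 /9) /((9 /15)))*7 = 1372 /27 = 50.81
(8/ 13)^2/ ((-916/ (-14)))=224/ 38701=0.01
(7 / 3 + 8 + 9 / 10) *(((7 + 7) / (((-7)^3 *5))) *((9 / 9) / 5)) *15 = -337 / 1225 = -0.28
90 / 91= 0.99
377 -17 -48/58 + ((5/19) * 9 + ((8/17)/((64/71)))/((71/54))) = 13561089/37468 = 361.94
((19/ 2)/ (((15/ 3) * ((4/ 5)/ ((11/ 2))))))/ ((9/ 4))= 209/ 36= 5.81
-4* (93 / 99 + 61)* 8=-65408 / 33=-1982.06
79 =79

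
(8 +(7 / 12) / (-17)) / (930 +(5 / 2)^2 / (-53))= 17225 / 2010777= 0.01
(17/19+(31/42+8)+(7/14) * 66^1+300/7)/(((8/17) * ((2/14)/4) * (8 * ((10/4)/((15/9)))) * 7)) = 1159757/19152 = 60.56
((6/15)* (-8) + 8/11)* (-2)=272/55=4.95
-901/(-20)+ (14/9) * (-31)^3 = -8333371/180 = -46296.51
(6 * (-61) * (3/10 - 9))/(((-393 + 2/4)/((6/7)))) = -191052/27475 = -6.95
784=784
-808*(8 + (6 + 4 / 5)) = -59792 / 5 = -11958.40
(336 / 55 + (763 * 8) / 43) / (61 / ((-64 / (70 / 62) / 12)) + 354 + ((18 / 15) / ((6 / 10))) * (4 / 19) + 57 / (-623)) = 2055889553536 / 4740658390435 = 0.43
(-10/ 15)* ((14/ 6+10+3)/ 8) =-23/ 18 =-1.28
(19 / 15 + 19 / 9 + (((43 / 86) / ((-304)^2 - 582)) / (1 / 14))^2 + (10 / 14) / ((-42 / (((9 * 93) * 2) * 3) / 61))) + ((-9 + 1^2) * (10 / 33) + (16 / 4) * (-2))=-1067147599089097277 / 204554143650780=-5216.94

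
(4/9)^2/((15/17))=0.22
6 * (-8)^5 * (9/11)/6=-294912/11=-26810.18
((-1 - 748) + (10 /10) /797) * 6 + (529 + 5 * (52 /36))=-3957.77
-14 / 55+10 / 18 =149 / 495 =0.30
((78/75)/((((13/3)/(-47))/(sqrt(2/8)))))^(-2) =625/19881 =0.03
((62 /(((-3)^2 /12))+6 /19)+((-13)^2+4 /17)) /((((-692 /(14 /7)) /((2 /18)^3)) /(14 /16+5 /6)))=-10020359 /5865953904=-0.00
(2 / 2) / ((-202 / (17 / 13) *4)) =-17 / 10504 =-0.00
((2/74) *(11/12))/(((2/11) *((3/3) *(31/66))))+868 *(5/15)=3986377/13764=289.62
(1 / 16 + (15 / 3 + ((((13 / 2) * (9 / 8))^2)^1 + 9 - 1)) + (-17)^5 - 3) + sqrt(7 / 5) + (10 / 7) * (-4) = -2544280129 / 1792 + sqrt(35) / 5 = -1419798.00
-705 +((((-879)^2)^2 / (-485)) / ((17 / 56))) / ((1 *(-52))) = 8357562042909 / 107185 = 77973242.92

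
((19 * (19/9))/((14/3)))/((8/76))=6859/84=81.65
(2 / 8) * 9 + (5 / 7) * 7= 29 / 4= 7.25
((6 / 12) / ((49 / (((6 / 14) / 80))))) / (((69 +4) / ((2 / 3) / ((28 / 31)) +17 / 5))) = 869 / 280436800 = 0.00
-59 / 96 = -0.61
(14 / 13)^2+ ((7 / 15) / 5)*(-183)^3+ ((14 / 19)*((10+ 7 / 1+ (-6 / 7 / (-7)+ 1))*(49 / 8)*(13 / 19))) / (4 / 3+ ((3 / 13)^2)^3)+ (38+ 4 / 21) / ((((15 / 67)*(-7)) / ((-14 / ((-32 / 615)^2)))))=-3362131578417474344401 / 7539510961964800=-445934.97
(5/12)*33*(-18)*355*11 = -1932975/2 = -966487.50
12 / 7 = 1.71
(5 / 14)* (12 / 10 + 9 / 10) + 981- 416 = 2263 / 4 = 565.75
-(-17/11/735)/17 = 1/8085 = 0.00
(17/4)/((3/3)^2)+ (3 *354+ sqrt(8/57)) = 2 *sqrt(114)/57+ 4265/4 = 1066.62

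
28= 28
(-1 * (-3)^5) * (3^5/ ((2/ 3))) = 177147/ 2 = 88573.50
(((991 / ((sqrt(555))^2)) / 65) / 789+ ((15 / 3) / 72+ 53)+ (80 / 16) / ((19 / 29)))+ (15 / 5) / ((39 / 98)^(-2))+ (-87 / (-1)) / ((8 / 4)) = 120815989941323 / 1154188071400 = 104.68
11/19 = 0.58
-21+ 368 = 347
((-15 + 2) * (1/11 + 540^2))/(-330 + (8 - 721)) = 41698813/11473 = 3634.52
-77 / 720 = -0.11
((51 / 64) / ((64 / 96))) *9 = 1377 / 128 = 10.76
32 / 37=0.86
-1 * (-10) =10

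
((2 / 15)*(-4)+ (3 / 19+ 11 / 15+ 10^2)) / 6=1589 / 95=16.73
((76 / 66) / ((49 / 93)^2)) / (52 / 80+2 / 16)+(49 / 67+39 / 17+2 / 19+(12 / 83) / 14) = 402921205014 / 47439517433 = 8.49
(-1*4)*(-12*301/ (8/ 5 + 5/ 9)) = 650160/ 97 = 6702.68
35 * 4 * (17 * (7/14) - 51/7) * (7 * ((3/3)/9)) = 1190/9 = 132.22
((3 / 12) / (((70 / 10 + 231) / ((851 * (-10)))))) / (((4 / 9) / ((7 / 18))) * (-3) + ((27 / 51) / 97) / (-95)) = 39209825 / 15039132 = 2.61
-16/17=-0.94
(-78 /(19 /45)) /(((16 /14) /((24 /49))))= -10530 /133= -79.17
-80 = -80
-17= -17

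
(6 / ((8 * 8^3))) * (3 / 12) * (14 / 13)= 21 / 53248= 0.00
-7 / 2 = -3.50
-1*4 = -4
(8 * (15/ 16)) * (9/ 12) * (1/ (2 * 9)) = 0.31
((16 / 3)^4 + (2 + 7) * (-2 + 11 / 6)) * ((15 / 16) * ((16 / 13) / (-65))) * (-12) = 261658 / 1521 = 172.03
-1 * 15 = -15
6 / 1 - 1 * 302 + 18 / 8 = -1175 / 4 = -293.75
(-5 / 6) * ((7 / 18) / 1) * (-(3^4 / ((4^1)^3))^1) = 105 / 256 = 0.41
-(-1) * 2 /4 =1 /2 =0.50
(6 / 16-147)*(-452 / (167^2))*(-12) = -28.52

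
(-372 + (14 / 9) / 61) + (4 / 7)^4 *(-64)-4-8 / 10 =-2528198726 / 6590745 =-383.60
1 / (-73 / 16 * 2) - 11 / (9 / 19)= -15329 / 657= -23.33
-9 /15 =-3 /5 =-0.60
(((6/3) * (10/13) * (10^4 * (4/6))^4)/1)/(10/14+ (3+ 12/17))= 190400000000000000000/276939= 687516023384210.96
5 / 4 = 1.25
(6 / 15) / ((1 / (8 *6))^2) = 4608 / 5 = 921.60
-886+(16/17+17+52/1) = -13873/17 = -816.06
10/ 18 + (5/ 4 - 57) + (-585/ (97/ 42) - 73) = -1332175/ 3492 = -381.49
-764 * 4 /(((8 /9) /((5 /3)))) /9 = -1910 /3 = -636.67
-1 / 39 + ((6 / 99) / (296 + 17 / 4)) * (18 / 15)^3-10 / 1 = -645665161 / 64403625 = -10.03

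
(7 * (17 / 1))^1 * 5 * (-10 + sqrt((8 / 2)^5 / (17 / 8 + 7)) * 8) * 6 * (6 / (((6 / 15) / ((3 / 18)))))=-89250 + 4569600 * sqrt(146) / 73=667115.57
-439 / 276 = -1.59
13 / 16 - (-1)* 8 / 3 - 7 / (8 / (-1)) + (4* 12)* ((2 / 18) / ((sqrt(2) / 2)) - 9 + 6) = -6703 / 48 + 16* sqrt(2) / 3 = -132.10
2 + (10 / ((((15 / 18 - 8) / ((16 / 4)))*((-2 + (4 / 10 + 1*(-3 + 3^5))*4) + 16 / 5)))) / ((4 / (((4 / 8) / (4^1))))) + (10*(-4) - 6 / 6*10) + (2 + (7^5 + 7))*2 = 13903910261 / 414004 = 33584.00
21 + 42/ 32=357/ 16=22.31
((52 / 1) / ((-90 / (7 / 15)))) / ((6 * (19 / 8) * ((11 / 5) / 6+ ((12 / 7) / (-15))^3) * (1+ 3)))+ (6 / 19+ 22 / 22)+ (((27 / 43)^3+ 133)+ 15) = 149.55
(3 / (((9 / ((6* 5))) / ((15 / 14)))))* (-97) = -1039.29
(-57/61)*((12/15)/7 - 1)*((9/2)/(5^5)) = 0.00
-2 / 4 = -1 / 2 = -0.50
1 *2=2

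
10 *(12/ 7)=120/ 7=17.14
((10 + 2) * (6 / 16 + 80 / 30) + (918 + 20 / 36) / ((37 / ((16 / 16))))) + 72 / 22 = 64.60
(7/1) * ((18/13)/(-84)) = -3/26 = -0.12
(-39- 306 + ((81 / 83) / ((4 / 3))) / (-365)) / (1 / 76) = -794339517 / 30295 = -26220.15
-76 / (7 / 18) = -1368 / 7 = -195.43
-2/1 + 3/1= 1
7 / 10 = 0.70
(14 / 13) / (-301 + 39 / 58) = -812 / 226447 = -0.00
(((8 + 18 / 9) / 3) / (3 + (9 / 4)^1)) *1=40 / 63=0.63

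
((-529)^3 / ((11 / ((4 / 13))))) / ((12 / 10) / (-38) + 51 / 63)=-5322824.57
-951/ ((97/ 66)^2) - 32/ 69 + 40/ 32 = -1141303703/ 2596884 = -439.49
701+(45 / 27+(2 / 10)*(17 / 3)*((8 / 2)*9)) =743.47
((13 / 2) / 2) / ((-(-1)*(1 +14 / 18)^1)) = 117 / 64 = 1.83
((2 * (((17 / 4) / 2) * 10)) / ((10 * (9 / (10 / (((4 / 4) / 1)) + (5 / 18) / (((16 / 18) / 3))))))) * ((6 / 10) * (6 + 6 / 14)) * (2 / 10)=255 / 64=3.98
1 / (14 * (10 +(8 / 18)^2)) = 81 / 11564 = 0.01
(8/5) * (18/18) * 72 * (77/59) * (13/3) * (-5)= -192192/59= -3257.49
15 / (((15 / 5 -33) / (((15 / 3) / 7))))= -5 / 14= -0.36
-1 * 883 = -883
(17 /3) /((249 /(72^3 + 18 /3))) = 2115106 /249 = 8494.40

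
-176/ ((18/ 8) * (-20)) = 176/ 45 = 3.91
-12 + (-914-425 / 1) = -1351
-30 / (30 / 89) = -89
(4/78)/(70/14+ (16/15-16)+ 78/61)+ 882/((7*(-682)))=-6693671/35104927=-0.19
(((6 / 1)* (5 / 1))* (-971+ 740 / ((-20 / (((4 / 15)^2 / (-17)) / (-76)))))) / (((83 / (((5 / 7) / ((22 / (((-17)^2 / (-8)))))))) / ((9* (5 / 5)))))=3598946223 / 971432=3704.78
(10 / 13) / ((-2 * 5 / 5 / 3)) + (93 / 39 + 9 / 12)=103 / 52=1.98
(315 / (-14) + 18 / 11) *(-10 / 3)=765 / 11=69.55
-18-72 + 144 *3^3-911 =2887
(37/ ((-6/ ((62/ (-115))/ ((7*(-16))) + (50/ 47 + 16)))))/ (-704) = 17377679/ 116229120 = 0.15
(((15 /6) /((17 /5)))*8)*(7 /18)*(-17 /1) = -350 /9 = -38.89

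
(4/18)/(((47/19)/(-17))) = -646/423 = -1.53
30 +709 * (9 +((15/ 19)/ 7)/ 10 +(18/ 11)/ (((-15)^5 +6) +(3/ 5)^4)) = 106119418302753/ 16532093116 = 6418.99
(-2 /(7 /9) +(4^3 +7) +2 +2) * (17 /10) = 8619 /70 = 123.13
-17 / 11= -1.55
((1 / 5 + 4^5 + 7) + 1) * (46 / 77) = 237406 / 385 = 616.64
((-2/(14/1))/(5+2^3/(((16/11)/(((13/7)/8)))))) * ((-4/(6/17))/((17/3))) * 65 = 2080/703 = 2.96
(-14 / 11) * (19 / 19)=-14 / 11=-1.27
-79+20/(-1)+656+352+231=1140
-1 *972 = -972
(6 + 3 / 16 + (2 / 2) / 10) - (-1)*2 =663 / 80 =8.29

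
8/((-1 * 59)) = -8/59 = -0.14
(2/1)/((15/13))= 26/15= 1.73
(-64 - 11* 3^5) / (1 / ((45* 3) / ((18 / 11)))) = -225802.50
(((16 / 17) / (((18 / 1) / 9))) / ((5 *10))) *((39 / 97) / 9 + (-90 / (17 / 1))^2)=9443428 / 35742075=0.26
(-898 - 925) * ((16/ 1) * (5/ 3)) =-145840/ 3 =-48613.33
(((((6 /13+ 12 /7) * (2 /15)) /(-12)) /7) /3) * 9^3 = -2673 /3185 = -0.84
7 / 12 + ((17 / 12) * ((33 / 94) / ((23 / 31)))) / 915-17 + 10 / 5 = -114072133 / 7912920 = -14.42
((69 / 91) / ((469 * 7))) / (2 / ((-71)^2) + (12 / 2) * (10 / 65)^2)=4521777 / 2788100882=0.00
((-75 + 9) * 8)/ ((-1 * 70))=264/ 35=7.54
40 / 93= 0.43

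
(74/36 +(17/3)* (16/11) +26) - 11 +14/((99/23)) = 5653/198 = 28.55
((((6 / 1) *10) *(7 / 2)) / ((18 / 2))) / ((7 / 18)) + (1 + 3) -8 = 56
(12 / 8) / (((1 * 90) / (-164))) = -41 / 15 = -2.73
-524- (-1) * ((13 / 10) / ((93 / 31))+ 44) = -14387 / 30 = -479.57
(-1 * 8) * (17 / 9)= -136 / 9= -15.11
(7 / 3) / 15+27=1222 / 45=27.16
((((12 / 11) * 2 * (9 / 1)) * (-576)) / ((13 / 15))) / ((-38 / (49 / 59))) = 45722880 / 160303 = 285.23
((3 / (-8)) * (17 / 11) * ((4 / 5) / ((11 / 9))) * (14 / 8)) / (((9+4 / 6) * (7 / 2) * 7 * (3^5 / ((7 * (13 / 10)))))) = -221 / 2105400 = -0.00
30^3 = 27000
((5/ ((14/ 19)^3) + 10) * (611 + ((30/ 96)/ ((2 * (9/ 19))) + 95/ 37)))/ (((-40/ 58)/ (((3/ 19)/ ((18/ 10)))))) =-1756.74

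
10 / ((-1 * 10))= -1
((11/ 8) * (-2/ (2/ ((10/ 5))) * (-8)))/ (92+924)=11/ 508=0.02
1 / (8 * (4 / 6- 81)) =-0.00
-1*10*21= -210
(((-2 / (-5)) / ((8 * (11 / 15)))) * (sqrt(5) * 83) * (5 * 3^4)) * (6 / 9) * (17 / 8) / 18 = 63495 * sqrt(5) / 352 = 403.35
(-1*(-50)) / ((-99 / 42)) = -700 / 33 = -21.21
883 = 883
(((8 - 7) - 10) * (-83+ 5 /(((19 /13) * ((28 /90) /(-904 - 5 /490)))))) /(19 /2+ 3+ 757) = 117.24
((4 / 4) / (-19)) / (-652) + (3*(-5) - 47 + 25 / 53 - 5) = -66.53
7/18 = 0.39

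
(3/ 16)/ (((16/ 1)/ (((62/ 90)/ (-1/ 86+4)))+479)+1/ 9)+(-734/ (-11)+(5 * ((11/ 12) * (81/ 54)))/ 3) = 249964737175/ 3621666048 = 69.02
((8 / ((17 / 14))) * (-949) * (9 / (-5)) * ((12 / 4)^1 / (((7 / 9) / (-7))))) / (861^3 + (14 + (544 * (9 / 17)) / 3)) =-25827984 / 54253586735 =-0.00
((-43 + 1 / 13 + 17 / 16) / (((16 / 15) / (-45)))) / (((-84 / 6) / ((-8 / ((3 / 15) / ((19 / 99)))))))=62037375 / 64064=968.37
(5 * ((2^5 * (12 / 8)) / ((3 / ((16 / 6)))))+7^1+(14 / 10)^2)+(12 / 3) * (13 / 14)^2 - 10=792853 / 3675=215.74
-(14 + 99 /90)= -151 /10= -15.10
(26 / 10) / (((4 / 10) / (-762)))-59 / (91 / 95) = -456328 / 91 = -5014.59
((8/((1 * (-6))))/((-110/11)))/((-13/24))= -16/65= -0.25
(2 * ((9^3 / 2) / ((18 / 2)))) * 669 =54189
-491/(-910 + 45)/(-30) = -491/25950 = -0.02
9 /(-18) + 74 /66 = 41 /66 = 0.62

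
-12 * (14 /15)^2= -784 /75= -10.45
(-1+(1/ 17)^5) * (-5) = 7099280/ 1419857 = 5.00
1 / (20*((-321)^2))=0.00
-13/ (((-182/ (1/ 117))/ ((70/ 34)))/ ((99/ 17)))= 55/ 7514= 0.01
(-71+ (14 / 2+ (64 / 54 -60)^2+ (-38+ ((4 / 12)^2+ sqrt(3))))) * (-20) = -48949340 / 729 -20 * sqrt(3) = -67180.51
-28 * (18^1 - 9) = -252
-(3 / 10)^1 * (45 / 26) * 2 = -27 / 26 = -1.04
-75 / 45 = -5 / 3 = -1.67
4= 4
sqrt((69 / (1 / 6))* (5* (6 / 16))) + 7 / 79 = 7 / 79 + 3* sqrt(345) / 2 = 27.95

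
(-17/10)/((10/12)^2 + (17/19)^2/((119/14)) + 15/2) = -110466/538595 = -0.21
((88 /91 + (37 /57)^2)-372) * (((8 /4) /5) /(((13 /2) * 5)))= -438298628 /96089175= -4.56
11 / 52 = 0.21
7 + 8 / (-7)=41 / 7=5.86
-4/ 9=-0.44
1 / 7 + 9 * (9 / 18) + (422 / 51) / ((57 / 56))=519803 / 40698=12.77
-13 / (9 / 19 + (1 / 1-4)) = 247 / 48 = 5.15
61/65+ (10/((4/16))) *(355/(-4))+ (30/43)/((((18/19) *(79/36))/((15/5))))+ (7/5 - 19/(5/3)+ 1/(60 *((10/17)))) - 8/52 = -94279679623/26496600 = -3558.18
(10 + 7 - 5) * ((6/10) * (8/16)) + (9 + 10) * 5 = 493/5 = 98.60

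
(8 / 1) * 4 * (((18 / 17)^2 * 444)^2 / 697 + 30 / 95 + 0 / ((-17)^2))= 12593462745792 / 1106068603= 11385.79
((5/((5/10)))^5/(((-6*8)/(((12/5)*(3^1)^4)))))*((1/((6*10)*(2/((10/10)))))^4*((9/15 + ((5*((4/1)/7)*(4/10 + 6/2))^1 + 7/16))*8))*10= -6021/3584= -1.68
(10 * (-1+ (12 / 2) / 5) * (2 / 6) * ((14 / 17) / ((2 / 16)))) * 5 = 1120 / 51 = 21.96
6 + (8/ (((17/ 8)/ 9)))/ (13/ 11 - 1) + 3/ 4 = 13131/ 68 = 193.10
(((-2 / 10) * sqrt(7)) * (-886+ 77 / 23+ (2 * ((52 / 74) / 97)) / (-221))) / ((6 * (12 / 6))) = 247725001 * sqrt(7) / 16839588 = 38.92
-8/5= -1.60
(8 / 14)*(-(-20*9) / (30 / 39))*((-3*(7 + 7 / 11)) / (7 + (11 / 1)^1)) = -1872 / 11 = -170.18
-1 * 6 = -6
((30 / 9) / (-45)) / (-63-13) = 1 / 1026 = 0.00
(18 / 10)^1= 9 / 5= 1.80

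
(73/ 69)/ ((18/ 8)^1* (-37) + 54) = -292/ 8073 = -0.04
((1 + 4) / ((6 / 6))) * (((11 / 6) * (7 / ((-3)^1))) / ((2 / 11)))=-4235 / 36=-117.64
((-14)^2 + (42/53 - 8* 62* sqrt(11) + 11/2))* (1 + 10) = 235873/106 - 5456* sqrt(11) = -15870.29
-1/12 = -0.08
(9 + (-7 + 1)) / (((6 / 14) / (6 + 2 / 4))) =91 / 2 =45.50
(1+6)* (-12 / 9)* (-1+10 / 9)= -28 / 27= -1.04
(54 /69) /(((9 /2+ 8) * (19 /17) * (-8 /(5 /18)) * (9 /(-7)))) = 119 /78660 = 0.00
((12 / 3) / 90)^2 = 0.00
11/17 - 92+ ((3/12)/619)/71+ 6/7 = -1893147005/20919724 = -90.50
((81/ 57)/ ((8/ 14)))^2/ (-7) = -5103/ 5776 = -0.88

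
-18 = -18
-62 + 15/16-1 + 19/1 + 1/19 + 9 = -10339/304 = -34.01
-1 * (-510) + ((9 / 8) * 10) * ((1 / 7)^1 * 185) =22605 / 28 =807.32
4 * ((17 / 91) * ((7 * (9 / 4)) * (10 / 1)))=1530 / 13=117.69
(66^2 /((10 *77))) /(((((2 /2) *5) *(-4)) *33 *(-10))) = 3 /3500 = 0.00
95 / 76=5 / 4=1.25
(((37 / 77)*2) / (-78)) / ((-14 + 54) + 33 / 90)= -370 / 1212211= -0.00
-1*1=-1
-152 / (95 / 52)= -416 / 5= -83.20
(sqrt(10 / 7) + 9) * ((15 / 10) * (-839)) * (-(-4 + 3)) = -22653 / 2 - 2517 * sqrt(70) / 14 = -12830.70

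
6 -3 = 3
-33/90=-11/30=-0.37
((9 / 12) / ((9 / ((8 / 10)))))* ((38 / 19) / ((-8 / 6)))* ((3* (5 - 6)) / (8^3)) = 3 / 5120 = 0.00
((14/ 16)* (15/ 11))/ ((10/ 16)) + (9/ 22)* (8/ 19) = 435/ 209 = 2.08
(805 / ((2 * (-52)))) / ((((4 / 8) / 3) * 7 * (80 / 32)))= -69 / 26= -2.65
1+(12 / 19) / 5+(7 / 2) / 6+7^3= 392969 / 1140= 344.71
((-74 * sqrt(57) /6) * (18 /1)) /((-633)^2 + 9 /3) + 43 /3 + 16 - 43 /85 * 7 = 6832 /255 - 37 * sqrt(57) /66782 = 26.79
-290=-290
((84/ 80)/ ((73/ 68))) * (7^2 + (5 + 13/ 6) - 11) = 32249/ 730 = 44.18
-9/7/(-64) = 9/448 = 0.02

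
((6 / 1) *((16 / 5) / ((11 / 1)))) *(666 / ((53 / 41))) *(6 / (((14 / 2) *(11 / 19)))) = 298836864 / 224455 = 1331.39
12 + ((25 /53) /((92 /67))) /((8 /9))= 483171 /39008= 12.39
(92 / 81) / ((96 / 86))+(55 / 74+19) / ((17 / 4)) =5.66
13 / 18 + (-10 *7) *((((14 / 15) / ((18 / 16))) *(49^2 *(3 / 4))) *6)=-11294291 / 18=-627460.61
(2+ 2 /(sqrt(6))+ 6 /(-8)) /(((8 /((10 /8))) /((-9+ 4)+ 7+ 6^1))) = 2.58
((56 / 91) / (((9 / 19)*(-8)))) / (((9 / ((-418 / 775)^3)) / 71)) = 98523718568 / 490155046875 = 0.20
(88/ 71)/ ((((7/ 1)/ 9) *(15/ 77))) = 8.18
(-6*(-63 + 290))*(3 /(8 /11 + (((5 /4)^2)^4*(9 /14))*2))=-20619067392 /42341891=-486.97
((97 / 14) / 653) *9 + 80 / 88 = 101023 / 100562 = 1.00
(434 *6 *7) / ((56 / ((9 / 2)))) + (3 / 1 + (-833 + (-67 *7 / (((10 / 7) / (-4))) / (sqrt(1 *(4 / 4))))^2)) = 1725128.99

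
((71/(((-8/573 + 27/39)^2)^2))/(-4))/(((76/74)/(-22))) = 88970218069253103297/49546249492716556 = 1795.70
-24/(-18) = 4/3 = 1.33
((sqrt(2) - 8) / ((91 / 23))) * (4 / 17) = -736 / 1547 + 92 * sqrt(2) / 1547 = -0.39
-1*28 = -28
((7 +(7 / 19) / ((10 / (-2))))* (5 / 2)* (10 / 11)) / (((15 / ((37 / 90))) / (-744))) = -3018904 / 9405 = -320.99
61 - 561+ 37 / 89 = -44463 / 89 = -499.58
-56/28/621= -2/621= -0.00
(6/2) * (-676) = -2028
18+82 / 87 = 1648 / 87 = 18.94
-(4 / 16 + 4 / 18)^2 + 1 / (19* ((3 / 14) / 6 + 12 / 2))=-891691 / 4161456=-0.21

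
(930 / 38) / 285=31 / 361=0.09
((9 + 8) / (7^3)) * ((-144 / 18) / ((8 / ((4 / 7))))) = -68 / 2401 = -0.03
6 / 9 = 2 / 3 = 0.67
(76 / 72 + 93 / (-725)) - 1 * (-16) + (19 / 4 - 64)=-1104623 / 26100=-42.32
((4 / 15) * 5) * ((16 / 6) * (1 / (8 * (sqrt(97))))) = 4 * sqrt(97) / 873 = 0.05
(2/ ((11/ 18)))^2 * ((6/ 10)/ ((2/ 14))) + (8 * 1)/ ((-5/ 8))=19472/ 605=32.19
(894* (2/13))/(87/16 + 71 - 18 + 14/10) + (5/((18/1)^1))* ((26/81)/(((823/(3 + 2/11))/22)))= 2.31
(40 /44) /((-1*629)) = -10 /6919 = -0.00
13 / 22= 0.59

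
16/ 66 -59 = -1939/ 33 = -58.76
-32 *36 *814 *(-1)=937728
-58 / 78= -0.74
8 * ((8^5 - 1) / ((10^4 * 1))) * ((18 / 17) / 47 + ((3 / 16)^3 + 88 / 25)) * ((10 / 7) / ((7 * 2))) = 1359271012837 / 143180800000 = 9.49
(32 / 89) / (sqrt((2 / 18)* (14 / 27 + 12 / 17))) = 0.97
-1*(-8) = 8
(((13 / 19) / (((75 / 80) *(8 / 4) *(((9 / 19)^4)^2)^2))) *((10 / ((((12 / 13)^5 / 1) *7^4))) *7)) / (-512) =-4.83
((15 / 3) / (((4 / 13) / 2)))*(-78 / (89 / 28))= -70980 / 89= -797.53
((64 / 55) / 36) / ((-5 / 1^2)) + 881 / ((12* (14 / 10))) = 3633677 / 69300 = 52.43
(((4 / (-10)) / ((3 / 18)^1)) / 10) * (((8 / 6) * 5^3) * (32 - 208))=7040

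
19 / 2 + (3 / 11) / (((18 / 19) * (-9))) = 9.47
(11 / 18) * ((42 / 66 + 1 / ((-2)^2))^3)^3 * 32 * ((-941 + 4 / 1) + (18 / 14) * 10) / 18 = -16669923065876691 / 49168782688256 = -339.03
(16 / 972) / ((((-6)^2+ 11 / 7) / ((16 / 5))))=448 / 319545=0.00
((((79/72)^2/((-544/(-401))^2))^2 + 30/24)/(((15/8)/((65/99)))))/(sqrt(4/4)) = 51338077045668691213/87375977396551286784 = 0.59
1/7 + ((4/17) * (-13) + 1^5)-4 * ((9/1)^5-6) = -28104696/119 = -236173.92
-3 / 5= -0.60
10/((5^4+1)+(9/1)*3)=10/653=0.02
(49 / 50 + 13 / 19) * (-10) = -1581 / 95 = -16.64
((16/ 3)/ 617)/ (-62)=-8/ 57381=-0.00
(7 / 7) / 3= 1 / 3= 0.33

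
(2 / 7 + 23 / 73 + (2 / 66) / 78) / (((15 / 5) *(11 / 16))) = 6325832 / 21702681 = 0.29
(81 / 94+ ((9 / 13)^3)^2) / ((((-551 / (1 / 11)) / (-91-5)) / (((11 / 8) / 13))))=0.00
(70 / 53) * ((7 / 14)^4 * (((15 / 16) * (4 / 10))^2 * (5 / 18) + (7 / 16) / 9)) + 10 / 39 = 1674115 / 6349824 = 0.26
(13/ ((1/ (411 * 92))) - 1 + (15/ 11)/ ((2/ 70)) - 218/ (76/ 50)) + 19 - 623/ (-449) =46120945941/ 93841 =491479.69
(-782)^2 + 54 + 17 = 611595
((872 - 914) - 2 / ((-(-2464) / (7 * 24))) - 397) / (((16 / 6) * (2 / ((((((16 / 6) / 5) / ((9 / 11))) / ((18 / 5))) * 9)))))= -9661 / 72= -134.18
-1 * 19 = -19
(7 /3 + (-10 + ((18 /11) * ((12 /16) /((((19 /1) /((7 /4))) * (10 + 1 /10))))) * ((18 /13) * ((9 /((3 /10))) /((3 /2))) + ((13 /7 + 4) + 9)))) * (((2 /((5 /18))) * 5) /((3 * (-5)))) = 2152564 /124735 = 17.26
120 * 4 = 480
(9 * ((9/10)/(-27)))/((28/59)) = -177/280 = -0.63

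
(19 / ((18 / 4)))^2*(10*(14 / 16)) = 12635 / 81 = 155.99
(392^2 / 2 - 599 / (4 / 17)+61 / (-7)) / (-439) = -2079771 / 12292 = -169.20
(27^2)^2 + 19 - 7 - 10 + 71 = 531514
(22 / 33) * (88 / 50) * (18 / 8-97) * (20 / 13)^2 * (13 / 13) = -133408 / 507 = -263.13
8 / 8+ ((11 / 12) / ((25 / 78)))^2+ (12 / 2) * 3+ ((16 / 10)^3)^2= 2747301 / 62500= 43.96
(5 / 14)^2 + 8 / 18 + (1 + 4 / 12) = 3361 / 1764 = 1.91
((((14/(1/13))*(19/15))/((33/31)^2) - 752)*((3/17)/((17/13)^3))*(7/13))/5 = -4.66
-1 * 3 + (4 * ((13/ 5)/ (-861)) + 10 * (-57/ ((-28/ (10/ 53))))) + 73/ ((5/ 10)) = 33501214/ 228165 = 146.83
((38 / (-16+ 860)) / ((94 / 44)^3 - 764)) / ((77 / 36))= -36784 / 1318017197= -0.00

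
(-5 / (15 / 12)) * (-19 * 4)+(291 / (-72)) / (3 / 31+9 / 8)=273329 / 909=300.69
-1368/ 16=-171/ 2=-85.50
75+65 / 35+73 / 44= 24183 / 308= 78.52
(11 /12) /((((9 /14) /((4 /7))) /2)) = 44 /27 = 1.63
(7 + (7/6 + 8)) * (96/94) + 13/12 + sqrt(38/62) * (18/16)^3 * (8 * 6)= 71.10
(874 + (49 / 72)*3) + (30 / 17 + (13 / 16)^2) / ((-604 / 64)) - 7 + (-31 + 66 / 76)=1963374241 / 2341104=838.65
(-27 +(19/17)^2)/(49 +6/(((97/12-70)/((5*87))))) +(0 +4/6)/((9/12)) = -38003510/13231287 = -2.87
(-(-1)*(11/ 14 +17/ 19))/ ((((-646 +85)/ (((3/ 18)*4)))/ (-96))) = 4768/ 24871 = 0.19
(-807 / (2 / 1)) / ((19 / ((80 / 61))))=-32280 / 1159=-27.85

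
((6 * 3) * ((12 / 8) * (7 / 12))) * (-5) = -315 / 4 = -78.75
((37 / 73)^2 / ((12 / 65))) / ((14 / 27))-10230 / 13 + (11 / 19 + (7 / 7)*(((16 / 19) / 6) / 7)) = -173288120051 / 221132184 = -783.64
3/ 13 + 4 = 4.23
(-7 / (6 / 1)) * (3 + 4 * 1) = -49 / 6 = -8.17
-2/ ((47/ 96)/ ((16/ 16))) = -192/ 47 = -4.09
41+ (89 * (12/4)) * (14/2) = 1910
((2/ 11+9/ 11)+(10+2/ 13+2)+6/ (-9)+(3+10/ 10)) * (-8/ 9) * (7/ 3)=-36008/ 1053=-34.20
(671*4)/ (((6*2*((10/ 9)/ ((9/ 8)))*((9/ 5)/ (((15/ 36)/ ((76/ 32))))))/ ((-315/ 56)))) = -124.16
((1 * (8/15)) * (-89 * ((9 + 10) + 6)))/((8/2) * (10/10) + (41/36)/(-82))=-85440/287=-297.70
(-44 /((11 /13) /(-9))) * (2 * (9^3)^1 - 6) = 679536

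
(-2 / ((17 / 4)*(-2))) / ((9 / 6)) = 8 / 51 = 0.16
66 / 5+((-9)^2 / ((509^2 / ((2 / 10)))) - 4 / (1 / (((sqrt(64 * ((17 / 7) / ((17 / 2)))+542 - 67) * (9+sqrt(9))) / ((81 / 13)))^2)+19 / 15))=769688328039057 / 76635241357855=10.04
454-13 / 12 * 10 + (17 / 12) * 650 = 1364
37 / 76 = 0.49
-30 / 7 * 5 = -150 / 7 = -21.43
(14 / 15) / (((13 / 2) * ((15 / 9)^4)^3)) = 4960116 / 15869140625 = 0.00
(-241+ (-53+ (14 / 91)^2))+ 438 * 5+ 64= 1960.02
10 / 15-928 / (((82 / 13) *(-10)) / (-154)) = -1392982 / 615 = -2265.01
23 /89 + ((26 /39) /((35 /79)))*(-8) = -110081 /9345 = -11.78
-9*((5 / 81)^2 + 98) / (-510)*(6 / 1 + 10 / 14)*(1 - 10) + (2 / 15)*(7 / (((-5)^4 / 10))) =-3777102841 / 36146250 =-104.50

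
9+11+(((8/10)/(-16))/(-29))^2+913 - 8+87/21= 2187945607/2354800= 929.14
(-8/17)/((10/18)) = -72/85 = -0.85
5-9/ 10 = 41/ 10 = 4.10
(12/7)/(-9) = -4/21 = -0.19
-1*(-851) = 851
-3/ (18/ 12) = -2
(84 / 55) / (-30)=-14 / 275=-0.05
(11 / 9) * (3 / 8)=11 / 24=0.46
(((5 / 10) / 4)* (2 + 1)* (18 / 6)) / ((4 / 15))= 135 / 32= 4.22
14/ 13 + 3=53/ 13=4.08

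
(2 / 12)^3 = 1 / 216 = 0.00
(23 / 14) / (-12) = -23 / 168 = -0.14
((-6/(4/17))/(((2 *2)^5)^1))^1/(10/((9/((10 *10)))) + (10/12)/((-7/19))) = -3213/14044160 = -0.00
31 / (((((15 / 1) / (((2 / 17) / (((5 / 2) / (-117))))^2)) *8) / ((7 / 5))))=10.96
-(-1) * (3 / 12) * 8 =2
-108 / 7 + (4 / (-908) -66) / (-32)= -679631 / 50848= -13.37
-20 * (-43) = 860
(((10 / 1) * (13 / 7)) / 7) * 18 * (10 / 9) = 2600 / 49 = 53.06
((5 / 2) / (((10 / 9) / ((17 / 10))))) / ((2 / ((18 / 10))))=1377 / 400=3.44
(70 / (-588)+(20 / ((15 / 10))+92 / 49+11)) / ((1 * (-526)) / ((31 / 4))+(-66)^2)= 79267 / 13027336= 0.01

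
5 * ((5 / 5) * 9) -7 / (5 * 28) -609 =-11281 / 20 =-564.05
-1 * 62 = -62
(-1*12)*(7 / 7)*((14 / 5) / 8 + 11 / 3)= -241 / 5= -48.20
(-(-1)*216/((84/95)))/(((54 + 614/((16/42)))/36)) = 82080/15547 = 5.28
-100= -100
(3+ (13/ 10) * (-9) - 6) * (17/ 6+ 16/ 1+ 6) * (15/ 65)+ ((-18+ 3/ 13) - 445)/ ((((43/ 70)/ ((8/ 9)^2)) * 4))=-211046549/ 905580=-233.05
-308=-308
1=1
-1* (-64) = 64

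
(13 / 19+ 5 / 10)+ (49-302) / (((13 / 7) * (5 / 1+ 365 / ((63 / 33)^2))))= -637992 / 5726695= -0.11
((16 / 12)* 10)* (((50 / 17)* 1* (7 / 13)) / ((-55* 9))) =-2800 / 65637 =-0.04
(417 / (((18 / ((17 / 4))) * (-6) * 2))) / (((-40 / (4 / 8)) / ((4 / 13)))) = 2363 / 74880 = 0.03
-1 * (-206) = 206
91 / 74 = 1.23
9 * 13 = 117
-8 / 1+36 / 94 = -358 / 47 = -7.62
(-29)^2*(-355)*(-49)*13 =190179535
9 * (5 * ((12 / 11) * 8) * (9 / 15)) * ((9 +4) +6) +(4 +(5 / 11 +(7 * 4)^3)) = 26433.55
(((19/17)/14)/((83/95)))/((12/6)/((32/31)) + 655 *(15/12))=14440/129694887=0.00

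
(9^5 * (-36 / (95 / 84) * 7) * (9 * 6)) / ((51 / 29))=-652473499104 / 1615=-404008358.58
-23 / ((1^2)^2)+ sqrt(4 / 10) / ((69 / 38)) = -23+ 38 * sqrt(10) / 345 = -22.65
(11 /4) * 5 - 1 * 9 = 19 /4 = 4.75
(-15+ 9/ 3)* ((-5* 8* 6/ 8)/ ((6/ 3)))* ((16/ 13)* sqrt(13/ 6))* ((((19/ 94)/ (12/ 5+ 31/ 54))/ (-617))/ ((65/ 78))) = -1477440* sqrt(78)/ 302720561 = -0.04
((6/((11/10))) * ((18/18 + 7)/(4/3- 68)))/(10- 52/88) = -0.07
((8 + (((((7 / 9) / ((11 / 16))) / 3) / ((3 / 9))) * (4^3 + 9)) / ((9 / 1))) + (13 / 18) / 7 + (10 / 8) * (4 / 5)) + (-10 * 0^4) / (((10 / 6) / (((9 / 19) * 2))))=228017 / 12474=18.28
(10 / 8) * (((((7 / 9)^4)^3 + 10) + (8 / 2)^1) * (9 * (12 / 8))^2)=19839273989675 / 6198727824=3200.54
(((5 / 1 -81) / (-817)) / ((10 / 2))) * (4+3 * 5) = 76 / 215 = 0.35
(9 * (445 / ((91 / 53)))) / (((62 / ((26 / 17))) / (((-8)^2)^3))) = 55643996160 / 3689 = 15083761.50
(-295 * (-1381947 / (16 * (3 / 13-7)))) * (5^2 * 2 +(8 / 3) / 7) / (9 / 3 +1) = -133503648005 / 2816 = -47408965.91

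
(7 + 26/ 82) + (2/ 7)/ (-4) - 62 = -31429/ 574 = -54.75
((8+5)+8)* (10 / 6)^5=21875 / 81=270.06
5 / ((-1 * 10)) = -1 / 2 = -0.50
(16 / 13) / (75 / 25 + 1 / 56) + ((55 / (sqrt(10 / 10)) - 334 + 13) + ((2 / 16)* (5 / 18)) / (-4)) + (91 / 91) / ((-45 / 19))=-1683223757 / 6327360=-266.02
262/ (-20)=-131/ 10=-13.10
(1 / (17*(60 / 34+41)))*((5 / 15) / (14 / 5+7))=5 / 106869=0.00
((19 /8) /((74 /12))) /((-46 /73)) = -4161 /6808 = -0.61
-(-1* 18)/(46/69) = 27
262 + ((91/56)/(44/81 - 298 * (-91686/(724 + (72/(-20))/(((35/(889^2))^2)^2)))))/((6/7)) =21025290469851317421945115/79194267091650145736032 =265.49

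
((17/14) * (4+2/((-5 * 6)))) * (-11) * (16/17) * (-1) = 5192/105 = 49.45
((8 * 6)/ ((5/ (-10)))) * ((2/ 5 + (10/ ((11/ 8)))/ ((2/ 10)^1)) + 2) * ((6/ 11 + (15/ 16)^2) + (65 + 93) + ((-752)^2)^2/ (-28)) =359991692905740909/ 8470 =42501970827124.07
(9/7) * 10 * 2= 180/7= 25.71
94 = 94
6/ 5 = 1.20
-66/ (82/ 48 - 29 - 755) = 0.08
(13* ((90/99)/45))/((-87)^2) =26/749331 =0.00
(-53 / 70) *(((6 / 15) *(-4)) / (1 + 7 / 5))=53 / 105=0.50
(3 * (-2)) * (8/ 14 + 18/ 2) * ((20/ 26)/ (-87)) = 1340/ 2639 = 0.51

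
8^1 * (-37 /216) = -37 /27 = -1.37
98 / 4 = 49 / 2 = 24.50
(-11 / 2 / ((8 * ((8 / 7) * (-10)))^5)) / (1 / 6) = 554631 / 107374182400000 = 0.00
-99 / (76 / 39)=-3861 / 76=-50.80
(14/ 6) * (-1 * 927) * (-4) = 8652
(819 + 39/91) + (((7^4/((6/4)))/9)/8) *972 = 156999/7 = 22428.43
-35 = -35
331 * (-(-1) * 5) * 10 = 16550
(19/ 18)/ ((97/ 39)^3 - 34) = -0.06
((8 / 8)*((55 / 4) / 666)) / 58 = 55 / 154512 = 0.00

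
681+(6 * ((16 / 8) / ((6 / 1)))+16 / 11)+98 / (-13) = 96799 / 143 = 676.92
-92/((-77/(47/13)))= 4324/1001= 4.32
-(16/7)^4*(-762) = 49938432/2401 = 20799.01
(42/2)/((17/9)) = 189/17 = 11.12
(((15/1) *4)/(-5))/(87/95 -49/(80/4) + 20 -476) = 4560/173863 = 0.03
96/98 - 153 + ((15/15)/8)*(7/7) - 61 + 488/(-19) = -1776941/7448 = -238.58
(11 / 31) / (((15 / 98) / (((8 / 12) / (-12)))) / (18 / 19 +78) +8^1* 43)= 53900 / 52248299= 0.00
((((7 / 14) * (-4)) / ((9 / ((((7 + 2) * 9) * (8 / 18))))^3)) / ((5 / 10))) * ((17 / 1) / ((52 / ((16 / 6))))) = -8704 / 39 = -223.18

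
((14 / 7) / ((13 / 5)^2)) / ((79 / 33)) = 0.12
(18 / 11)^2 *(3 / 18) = 54 / 121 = 0.45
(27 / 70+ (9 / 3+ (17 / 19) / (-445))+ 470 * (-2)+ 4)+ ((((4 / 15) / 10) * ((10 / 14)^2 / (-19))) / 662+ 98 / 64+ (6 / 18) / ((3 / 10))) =-36728310440443 / 39493913760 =-929.97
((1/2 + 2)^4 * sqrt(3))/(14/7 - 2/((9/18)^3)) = -625 * sqrt(3)/224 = -4.83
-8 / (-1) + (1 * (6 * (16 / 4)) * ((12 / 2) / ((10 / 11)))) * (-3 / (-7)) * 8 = 19288 / 35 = 551.09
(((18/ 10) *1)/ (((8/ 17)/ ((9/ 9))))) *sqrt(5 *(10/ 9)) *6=153 *sqrt(2)/ 4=54.09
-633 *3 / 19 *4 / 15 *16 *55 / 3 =-148544 / 19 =-7818.11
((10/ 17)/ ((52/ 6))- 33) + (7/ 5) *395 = 114935/ 221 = 520.07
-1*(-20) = 20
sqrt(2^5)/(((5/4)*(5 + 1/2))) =32*sqrt(2)/55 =0.82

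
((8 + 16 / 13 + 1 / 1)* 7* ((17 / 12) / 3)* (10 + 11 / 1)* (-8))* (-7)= 1551046 / 39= 39770.41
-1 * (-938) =938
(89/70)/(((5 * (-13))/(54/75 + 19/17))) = -69509/1933750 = -0.04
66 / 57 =22 / 19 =1.16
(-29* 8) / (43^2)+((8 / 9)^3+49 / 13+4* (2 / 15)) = 427509973 / 87614865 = 4.88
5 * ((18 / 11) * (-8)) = -720 / 11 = -65.45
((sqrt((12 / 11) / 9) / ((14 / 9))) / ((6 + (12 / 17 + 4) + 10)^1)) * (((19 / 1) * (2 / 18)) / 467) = 323 * sqrt(33) / 37972704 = 0.00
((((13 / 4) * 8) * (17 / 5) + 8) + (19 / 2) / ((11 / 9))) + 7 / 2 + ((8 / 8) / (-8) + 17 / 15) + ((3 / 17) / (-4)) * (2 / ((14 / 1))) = 17070631 / 157080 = 108.67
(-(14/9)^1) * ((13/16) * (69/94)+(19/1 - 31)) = 40019/2256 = 17.74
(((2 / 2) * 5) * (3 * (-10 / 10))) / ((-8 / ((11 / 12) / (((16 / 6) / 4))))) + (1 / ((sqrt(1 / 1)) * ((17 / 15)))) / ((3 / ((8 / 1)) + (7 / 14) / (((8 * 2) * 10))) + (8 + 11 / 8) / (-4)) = 2.13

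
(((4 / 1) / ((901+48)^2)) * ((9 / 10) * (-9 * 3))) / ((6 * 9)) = -9 / 4503005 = -0.00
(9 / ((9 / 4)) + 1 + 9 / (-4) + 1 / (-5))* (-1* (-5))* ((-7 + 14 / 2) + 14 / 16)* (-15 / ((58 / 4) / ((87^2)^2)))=-661178168.44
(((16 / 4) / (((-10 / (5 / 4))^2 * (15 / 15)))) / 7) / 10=1 / 1120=0.00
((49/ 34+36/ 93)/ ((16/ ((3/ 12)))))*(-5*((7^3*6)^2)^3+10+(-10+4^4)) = -11437838696567171380127/ 1054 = -10851839370557088595.95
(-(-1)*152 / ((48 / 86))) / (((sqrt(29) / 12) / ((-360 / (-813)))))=392160*sqrt(29) / 7859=268.72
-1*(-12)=12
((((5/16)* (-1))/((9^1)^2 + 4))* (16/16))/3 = -1/816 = -0.00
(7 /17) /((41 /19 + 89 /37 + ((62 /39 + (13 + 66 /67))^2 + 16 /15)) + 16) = 167997256245 /107793850645603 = 0.00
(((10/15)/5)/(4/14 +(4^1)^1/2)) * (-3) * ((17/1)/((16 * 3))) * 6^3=-1071/80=-13.39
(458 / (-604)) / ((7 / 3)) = -687 / 2114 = -0.32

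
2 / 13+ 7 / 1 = 7.15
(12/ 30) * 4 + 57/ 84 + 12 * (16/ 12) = 2559/ 140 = 18.28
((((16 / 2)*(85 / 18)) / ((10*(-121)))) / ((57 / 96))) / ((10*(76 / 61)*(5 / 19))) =-8296 / 517275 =-0.02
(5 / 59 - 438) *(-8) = 206696 / 59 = 3503.32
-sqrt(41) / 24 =-0.27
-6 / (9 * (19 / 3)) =-2 / 19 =-0.11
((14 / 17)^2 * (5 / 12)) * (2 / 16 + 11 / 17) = 0.22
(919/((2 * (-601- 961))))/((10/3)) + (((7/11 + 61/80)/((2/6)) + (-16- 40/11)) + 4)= -720271/62480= -11.53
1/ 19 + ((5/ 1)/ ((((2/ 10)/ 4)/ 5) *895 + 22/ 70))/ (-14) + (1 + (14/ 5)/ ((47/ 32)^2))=629296598/ 272181935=2.31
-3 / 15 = -1 / 5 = -0.20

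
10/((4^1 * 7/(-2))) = -5/7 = -0.71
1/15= 0.07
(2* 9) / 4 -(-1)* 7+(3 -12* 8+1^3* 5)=-153 / 2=-76.50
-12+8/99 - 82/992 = -589339/49104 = -12.00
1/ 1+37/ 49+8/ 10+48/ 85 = 12994/ 4165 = 3.12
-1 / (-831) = 1 / 831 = 0.00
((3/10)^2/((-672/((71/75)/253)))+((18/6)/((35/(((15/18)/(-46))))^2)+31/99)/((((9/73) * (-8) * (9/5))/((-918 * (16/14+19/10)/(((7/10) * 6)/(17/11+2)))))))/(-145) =-23010605736503797/8022388789800000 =-2.87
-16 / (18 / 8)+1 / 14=-887 / 126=-7.04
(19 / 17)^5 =2476099 / 1419857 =1.74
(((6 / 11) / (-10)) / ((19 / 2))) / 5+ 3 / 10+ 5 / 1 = 55373 / 10450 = 5.30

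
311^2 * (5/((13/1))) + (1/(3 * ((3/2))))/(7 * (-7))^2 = 10450220471/280917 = 37200.38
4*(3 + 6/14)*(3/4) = 72/7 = 10.29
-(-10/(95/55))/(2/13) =715/19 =37.63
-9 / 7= -1.29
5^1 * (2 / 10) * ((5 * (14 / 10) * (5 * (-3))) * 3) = -315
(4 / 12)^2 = 1 / 9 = 0.11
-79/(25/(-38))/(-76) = -79/50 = -1.58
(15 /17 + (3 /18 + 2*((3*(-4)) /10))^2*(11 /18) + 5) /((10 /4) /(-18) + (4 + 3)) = 2459443 /1889550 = 1.30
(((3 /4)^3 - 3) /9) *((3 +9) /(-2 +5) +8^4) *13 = -732875 /48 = -15268.23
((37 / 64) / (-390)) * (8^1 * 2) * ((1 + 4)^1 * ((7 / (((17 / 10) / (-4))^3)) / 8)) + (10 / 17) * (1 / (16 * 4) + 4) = 22771235 / 6131424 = 3.71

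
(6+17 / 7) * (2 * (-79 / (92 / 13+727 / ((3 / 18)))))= -60593 / 198793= -0.30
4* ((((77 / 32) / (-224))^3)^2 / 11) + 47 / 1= 13546827679130613019 / 288230376151711744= 47.00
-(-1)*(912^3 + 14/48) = 18205212679/24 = 758550528.29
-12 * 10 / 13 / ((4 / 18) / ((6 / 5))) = -648 / 13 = -49.85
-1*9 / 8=-9 / 8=-1.12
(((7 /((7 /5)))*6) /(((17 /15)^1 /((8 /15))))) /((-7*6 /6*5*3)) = -16 /119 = -0.13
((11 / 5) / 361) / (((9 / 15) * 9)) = 11 / 9747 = 0.00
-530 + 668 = 138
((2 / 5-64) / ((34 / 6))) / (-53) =18 / 85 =0.21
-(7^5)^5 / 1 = -1341068619663964900807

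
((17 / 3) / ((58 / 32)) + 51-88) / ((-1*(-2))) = -2947 / 174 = -16.94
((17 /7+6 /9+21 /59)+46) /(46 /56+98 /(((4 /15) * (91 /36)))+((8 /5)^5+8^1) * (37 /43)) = 428124125000 /1403490091173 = 0.31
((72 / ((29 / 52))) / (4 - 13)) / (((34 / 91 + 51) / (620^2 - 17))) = -14551202848 / 135575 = -107329.54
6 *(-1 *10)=-60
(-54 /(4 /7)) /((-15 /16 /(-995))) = -100296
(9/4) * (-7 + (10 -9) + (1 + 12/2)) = 9/4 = 2.25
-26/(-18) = 1.44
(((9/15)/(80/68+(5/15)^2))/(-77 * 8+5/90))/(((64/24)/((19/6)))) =-78489/87365560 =-0.00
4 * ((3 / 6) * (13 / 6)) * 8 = 104 / 3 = 34.67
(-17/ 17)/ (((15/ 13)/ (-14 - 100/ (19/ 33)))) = 46358/ 285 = 162.66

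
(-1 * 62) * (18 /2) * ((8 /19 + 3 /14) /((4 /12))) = -141453 /133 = -1063.56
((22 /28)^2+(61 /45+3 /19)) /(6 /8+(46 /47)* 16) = 16782713 /129246075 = 0.13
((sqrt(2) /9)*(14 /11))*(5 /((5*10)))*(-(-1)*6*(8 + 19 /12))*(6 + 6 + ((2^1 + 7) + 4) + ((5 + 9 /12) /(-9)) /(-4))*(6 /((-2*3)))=-583303*sqrt(2) /28512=-28.93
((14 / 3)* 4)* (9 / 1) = 168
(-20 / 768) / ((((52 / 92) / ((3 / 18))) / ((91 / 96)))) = -805 / 110592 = -0.01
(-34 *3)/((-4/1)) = 51/2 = 25.50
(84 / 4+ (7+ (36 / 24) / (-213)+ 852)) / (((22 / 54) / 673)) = 2270629989 / 1562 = 1453668.37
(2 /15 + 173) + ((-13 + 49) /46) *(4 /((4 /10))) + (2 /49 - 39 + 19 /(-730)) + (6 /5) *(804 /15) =2545804633 /12340650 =206.29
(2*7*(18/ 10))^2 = 15876/ 25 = 635.04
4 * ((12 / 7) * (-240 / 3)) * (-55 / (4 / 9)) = 475200 / 7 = 67885.71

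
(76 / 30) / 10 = 19 / 75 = 0.25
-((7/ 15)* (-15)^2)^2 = -11025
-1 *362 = -362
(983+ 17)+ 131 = 1131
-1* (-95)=95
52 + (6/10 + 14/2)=298/5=59.60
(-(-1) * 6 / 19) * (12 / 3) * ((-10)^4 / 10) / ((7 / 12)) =288000 / 133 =2165.41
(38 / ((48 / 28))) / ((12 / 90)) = 665 / 4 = 166.25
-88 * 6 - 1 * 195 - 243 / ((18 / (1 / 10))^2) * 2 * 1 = -144603 / 200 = -723.02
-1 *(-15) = 15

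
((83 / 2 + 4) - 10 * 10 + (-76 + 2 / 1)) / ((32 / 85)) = -21845 / 64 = -341.33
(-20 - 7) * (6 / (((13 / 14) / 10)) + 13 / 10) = -231363 / 130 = -1779.72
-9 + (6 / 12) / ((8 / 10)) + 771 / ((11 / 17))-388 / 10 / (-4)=524863 / 440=1192.87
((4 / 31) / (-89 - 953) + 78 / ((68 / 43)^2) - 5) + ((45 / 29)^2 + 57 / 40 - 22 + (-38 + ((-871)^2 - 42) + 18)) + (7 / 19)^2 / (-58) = 5374967831551278081 / 7085499340195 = 758587.02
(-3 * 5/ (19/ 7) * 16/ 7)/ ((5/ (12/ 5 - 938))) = 224544/ 95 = 2363.62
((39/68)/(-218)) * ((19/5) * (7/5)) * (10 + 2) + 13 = 1188889/92650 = 12.83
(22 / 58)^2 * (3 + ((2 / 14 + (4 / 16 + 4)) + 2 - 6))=11495 / 23548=0.49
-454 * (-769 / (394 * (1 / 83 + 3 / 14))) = 3915.04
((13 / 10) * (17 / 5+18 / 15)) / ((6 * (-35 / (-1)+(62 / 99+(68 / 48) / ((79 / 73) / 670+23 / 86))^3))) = 5359105221384183984 / 1287794729527150031975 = 0.00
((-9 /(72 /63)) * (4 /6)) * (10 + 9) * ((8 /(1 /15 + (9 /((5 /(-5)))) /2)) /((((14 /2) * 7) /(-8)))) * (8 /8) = -1440 /49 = -29.39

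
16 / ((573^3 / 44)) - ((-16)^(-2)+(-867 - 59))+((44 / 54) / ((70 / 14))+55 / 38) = 1414718170771991 / 1525127604480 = 927.61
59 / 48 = 1.23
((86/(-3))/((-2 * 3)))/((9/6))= 86/27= 3.19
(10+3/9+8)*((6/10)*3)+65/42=1451/42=34.55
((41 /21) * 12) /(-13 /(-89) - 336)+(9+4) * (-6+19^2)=965614159 /209237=4614.93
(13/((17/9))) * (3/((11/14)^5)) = 188776224/2737867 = 68.95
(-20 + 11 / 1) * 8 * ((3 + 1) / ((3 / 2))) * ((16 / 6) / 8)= -64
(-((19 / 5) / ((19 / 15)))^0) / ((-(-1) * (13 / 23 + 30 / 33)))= -253 / 373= -0.68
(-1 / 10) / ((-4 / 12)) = 3 / 10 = 0.30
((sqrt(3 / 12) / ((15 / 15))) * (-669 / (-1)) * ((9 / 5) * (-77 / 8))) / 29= -463617 / 2320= -199.83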